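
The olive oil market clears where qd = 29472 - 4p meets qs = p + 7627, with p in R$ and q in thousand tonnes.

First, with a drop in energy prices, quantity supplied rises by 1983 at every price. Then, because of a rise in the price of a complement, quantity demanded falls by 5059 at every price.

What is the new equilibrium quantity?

12570.6

Initially, 29472 - 4p = p + 7627, so 21845 = 5p and p = 4369, q = 11996.
The shock moves the curves to qd = 24413 - 4p and qs = p + 9610.
New equilibrium: 24413 - 4p = p + 9610 ⇒ 14803 = 5p ⇒ p = 2960.6, q = 12570.6.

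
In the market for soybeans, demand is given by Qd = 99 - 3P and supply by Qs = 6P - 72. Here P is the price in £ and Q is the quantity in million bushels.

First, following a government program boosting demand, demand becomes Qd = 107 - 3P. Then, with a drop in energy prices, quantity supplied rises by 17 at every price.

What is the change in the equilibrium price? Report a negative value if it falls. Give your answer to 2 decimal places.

-1.00

Original equilibrium: 99 - 3P = 6P - 72 gives 171 = 9P, so P = 19 and Q = 42.
With the change applied: demand Qd = 107 - 3P, supply Qs = 6P - 55.
Equate the new curves: 107 - 3P = 6P - 55, giving 162 = 9P, P = 18, Q = 53.
ΔP = 18 − 19 = -1.00.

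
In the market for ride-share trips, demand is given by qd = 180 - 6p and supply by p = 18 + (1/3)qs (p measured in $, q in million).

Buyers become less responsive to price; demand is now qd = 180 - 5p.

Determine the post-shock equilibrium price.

Solve the original market: 180 - 6p = 3p - 54, hence p = 26 and q = 24.
With the change applied: demand qd = 180 - 5p, supply qs = 3p - 54.
Clearing the new market: 180 - 5p = 3p - 54, so p = 29.25 and q = 33.75.

29.25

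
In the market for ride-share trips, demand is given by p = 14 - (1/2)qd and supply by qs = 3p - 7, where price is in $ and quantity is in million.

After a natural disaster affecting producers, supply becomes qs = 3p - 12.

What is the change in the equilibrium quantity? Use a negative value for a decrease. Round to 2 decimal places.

-2.00

Solve the original market: 28 - 2p = 3p - 7, hence p = 7 and q = 14.
With the change applied: demand qd = 28 - 2p, supply qs = 3p - 12.
Setting them equal: 28 - 2p = 3p - 12 → 40 = 5p, so p = 8 and q = 12.
Δq = 12 − 14 = -2.00.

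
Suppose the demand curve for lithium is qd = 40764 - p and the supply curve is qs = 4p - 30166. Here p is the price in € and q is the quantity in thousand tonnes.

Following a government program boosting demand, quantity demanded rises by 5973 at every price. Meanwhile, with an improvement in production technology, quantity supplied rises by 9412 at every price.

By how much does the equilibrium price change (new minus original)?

Original equilibrium: 40764 - p = 4p - 30166 gives 70930 = 5p, so p = 14186 and q = 26578.
The new curves are qd = 46737 - p (demand) and qs = 4p - 20754 (supply).
New equilibrium: 46737 - p = 4p - 20754 ⇒ 67491 = 5p ⇒ p = 13498.2, q = 33238.8.
Δp = 13498.2 − 14186 = -687.8.

-687.8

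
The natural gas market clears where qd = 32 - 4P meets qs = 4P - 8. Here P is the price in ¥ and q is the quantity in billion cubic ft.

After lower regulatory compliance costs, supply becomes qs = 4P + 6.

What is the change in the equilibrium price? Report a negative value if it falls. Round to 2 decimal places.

Solve the original market: 32 - 4P = 4P - 8, hence P = 5 and q = 12.
The new curves are qd = 32 - 4P (demand) and qs = 4P + 6 (supply).
Equate the new curves: 32 - 4P = 4P + 6, giving 26 = 8P, P = 3.25, q = 19.
ΔP = 3.25 − 5 = -1.75.

-1.75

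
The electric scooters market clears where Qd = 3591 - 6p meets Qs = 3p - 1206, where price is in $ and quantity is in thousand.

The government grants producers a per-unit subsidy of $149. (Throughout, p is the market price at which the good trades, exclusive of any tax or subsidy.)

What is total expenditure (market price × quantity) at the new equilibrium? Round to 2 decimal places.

Initially, 3591 - 6p = 3p - 1206, so 4797 = 9p and p = 533, Q = 393.
Since sellers receive the price plus the subsidy, the effective supply curve becomes Qs = 3p - 759.
Equate the new curves: 3591 - 6p = 3p - 759, giving 4350 = 9p, p = 1450/3 ≈ 483.3333, Q = 691.
New expenditure = 483.3333 × 691 = 333983.33.

333983.33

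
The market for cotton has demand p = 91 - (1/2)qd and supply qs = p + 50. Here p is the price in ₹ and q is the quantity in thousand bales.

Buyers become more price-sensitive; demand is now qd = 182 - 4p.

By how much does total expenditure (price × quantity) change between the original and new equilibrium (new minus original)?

Before the shock: 182 - 2p = p + 50 ⇒ 132 = 3p ⇒ p = 44, q = 94.
With the change applied: demand qd = 182 - 4p, supply qs = p + 50.
Setting them equal: 182 - 4p = p + 50 → 132 = 5p, so p = 26.4 and q = 76.4.
Expenditure moves from 44×94 = 4136 to 26.4×76.4 = 2016.96; change = -2119.04.

-2119.04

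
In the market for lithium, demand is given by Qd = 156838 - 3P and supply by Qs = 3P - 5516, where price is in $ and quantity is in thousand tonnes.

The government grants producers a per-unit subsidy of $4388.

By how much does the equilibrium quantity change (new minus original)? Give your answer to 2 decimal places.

Original equilibrium: 156838 - 3P = 3P - 5516 gives 162354 = 6P, so P = 27059 and Q = 75661.
Since sellers receive the price plus the subsidy, the effective supply curve becomes Qs = 3P + 7648.
Clearing the new market: 156838 - 3P = 3P + 7648, so P = 24865 and Q = 82243.
ΔQ = 82243 − 75661 = +6582.00.

+6582.00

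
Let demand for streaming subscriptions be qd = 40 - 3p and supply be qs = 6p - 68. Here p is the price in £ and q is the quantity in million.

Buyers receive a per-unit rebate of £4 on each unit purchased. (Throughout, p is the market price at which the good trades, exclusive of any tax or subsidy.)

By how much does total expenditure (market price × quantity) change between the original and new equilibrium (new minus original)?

+112

Initially, 40 - 3p = 6p - 68, so 108 = 9p and p = 12, q = 4.
Since buyers' out-of-pocket price is the market price minus the rebate, the effective demand curve becomes qd = 52 - 3p.
Equate the new curves: 52 - 3p = 6p - 68, giving 120 = 9p, p = 40/3 ≈ 13.3333, q = 12.
Expenditure moves from 12×4 = 48 to 13.3333×12 = 160; change = +112.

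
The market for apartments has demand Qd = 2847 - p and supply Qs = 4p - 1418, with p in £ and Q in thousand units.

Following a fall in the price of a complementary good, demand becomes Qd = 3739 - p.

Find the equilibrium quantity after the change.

2707.6

Before the shock: 2847 - p = 4p - 1418 ⇒ 4265 = 5p ⇒ p = 853, Q = 1994.
After the shift, demand is Qd = 3739 - p and supply is Qs = 4p - 1418.
New equilibrium: 3739 - p = 4p - 1418 ⇒ 5157 = 5p ⇒ p = 1031.4, Q = 2707.6.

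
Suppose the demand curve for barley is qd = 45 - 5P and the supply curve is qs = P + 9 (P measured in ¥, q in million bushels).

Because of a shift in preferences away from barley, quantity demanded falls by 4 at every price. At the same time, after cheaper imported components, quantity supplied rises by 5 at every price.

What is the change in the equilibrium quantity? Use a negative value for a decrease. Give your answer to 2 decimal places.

Original equilibrium: 45 - 5P = P + 9 gives 36 = 6P, so P = 6 and q = 15.
The new curves are qd = 41 - 5P (demand) and qs = P + 14 (supply).
Setting them equal: 41 - 5P = P + 14 → 27 = 6P, so P = 4.5 and q = 18.5.
Δq = 18.5 − 15 = +3.50.

+3.50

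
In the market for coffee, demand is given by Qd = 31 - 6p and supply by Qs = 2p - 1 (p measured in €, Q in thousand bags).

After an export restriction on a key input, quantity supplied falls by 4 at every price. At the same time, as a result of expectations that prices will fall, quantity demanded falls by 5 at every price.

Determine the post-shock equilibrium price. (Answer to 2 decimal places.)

3.88

Solve the original market: 31 - 6p = 2p - 1, hence p = 4 and Q = 7.
The new curves are Qd = 26 - 6p (demand) and Qs = 2p - 5 (supply).
Setting them equal: 26 - 6p = 2p - 5 → 31 = 8p, so p = 3.875 and Q = 2.75.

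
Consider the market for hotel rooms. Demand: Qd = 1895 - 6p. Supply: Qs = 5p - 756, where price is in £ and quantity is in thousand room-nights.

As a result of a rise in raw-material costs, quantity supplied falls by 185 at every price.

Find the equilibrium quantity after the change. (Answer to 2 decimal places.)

348.09

Before the shock: 1895 - 6p = 5p - 756 ⇒ 2651 = 11p ⇒ p = 241, Q = 449.
After the shift, demand is Qd = 1895 - 6p and supply is Qs = 5p - 941.
New equilibrium: 1895 - 6p = 5p - 941 ⇒ 2836 = 11p ⇒ p = 2836/11 ≈ 257.8182, Q = 3829/11 ≈ 348.0909.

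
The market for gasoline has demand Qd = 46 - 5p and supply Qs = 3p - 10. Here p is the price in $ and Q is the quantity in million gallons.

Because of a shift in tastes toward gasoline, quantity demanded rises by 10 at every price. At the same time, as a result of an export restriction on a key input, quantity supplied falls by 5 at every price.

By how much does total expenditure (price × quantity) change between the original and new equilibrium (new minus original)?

+26.171875

Solve the original market: 46 - 5p = 3p - 10, hence p = 7 and Q = 11.
After the shift, demand is Qd = 56 - 5p and supply is Qs = 3p - 15.
Setting them equal: 56 - 5p = 3p - 15 → 71 = 8p, so p = 8.875 and Q = 11.625.
Expenditure moves from 7×11 = 77 to 8.875×11.625 = 103.171875; change = +26.171875.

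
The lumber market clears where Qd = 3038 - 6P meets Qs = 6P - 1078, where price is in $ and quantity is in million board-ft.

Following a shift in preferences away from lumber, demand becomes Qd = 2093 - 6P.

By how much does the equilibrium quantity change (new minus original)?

Solve the original market: 3038 - 6P = 6P - 1078, hence P = 343 and Q = 980.
After the shift, demand is Qd = 2093 - 6P and supply is Qs = 6P - 1078.
New equilibrium: 2093 - 6P = 6P - 1078 ⇒ 3171 = 12P ⇒ P = 264.25, Q = 507.5.
ΔQ = 507.5 − 980 = -472.5.

-472.5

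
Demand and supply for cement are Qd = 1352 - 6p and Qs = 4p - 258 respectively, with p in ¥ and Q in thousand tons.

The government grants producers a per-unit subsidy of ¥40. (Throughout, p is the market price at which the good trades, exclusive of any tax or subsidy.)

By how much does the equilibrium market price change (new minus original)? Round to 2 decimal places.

-16.00

Solve the original market: 1352 - 6p = 4p - 258, hence p = 161 and Q = 386.
Since sellers receive the price plus the subsidy, the effective supply curve becomes Qs = 4p - 98.
Clearing the new market: 1352 - 6p = 4p - 98, so p = 145 and Q = 482.
Δp = 145 − 161 = -16.00.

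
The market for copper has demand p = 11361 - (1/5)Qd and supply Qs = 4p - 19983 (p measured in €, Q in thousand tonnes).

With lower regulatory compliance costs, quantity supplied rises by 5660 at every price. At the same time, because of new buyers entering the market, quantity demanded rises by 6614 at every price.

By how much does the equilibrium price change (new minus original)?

Solve the original market: 56805 - 5p = 4p - 19983, hence p = 8532 and Q = 14145.
After the shift, demand is Qd = 63419 - 5p and supply is Qs = 4p - 14323.
Clearing the new market: 63419 - 5p = 4p - 14323, so p = 8638 and Q = 20229.
Δp = 8638 − 8532 = +106.

+106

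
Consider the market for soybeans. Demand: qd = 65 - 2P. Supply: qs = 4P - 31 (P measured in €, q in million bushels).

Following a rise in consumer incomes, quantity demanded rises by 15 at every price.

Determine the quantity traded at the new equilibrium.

43

Before the shock: 65 - 2P = 4P - 31 ⇒ 96 = 6P ⇒ P = 16, q = 33.
The shock moves the curves to qd = 80 - 2P and qs = 4P - 31.
Setting them equal: 80 - 2P = 4P - 31 → 111 = 6P, so P = 18.5 and q = 43.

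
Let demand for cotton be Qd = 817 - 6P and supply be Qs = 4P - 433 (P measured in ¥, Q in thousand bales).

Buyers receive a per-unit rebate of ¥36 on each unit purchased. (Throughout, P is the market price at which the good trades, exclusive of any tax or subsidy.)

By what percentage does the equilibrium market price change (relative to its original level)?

+17.28

Solve the original market: 817 - 6P = 4P - 433, hence P = 125 and Q = 67.
Since buyers' out-of-pocket price is the market price minus the rebate, the effective demand curve becomes Qd = 1033 - 6P.
Clearing the new market: 1033 - 6P = 4P - 433, so P = 146.6 and Q = 153.4.
%ΔP = (146.6 − 125) / 125 × 100 = +17.28%.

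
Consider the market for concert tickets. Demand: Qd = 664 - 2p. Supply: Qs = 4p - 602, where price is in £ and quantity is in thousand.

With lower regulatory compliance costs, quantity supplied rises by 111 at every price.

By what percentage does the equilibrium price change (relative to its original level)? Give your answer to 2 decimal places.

-8.77

Solve the original market: 664 - 2p = 4p - 602, hence p = 211 and Q = 242.
With the change applied: demand Qd = 664 - 2p, supply Qs = 4p - 491.
Setting them equal: 664 - 2p = 4p - 491 → 1155 = 6p, so p = 192.5 and Q = 279.
%Δp = (192.5 − 211) / 211 × 100 = -8.77%.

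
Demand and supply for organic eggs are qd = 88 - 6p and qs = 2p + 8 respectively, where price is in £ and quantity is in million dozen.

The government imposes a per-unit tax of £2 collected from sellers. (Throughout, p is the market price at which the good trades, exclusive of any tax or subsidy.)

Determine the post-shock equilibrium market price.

Original equilibrium: 88 - 6p = 2p + 8 gives 80 = 8p, so p = 10 and q = 28.
Since sellers keep the price net of the tax, the effective supply curve becomes qs = 2p + 4.
Setting them equal: 88 - 6p = 2p + 4 → 84 = 8p, so p = 10.5 and q = 25.

10.5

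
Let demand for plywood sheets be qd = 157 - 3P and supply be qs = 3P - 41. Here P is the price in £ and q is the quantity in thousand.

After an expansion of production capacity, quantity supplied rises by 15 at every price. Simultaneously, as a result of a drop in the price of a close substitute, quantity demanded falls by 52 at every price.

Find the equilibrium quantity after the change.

39.5

Before the shock: 157 - 3P = 3P - 41 ⇒ 198 = 6P ⇒ P = 33, q = 58.
The new curves are qd = 105 - 3P (demand) and qs = 3P - 26 (supply).
New equilibrium: 105 - 3P = 3P - 26 ⇒ 131 = 6P ⇒ P = 131/6 ≈ 21.8333, q = 39.5.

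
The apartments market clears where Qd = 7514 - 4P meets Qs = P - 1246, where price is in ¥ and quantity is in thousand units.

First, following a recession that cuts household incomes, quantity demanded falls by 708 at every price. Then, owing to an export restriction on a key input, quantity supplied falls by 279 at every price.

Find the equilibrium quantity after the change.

Solve the original market: 7514 - 4P = P - 1246, hence P = 1752 and Q = 506.
The new curves are Qd = 6806 - 4P (demand) and Qs = P - 1525 (supply).
Setting them equal: 6806 - 4P = P - 1525 → 8331 = 5P, so P = 1666.2 and Q = 141.2.

141.2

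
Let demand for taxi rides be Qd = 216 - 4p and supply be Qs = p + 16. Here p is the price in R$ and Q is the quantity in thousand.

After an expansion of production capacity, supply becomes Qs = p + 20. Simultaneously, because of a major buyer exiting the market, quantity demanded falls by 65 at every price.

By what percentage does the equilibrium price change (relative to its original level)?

Before the shock: 216 - 4p = p + 16 ⇒ 200 = 5p ⇒ p = 40, Q = 56.
The shock moves the curves to Qd = 151 - 4p and Qs = p + 20.
Setting them equal: 151 - 4p = p + 20 → 131 = 5p, so p = 26.2 and Q = 46.2.
%Δp = (26.2 − 40) / 40 × 100 = -34.5%.

-34.5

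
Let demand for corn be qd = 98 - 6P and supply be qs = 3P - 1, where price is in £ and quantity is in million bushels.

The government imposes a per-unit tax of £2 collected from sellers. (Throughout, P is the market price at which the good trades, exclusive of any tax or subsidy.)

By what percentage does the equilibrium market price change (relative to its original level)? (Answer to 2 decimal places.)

Initially, 98 - 6P = 3P - 1, so 99 = 9P and P = 11, q = 32.
Since sellers keep the price net of the tax, the effective supply curve becomes qs = 3P - 7.
Clearing the new market: 98 - 6P = 3P - 7, so P = 35/3 ≈ 11.6667 and q = 28.
%ΔP = (11.6667 − 11) / 11 × 100 = +6.06%.

+6.06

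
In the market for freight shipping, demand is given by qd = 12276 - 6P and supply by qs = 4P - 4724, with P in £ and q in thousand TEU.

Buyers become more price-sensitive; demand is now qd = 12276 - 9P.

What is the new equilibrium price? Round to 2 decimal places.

1307.69

Solve the original market: 12276 - 6P = 4P - 4724, hence P = 1700 and q = 2076.
The new curves are qd = 12276 - 9P (demand) and qs = 4P - 4724 (supply).
Equate the new curves: 12276 - 9P = 4P - 4724, giving 17000 = 13P, P = 17000/13 ≈ 1307.6923, q = 6588/13 ≈ 506.7692.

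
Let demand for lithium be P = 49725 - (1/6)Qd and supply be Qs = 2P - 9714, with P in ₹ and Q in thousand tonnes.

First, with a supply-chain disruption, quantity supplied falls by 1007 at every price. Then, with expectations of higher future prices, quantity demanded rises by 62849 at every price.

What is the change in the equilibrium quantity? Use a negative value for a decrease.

+14957

Solve the original market: 298350 - 6P = 2P - 9714, hence P = 38508 and Q = 67302.
The shock moves the curves to Qd = 361199 - 6P and Qs = 2P - 10721.
Setting them equal: 361199 - 6P = 2P - 10721 → 371920 = 8P, so P = 46490 and Q = 82259.
ΔQ = 82259 − 67302 = +14957.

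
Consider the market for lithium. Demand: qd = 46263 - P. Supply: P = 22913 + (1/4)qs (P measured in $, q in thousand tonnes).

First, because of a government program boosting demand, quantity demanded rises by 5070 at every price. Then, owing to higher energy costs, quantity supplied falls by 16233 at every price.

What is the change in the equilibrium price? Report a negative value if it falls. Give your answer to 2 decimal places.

Initially, 46263 - P = 4P - 91652, so 137915 = 5P and P = 27583, q = 18680.
With the change applied: demand qd = 51333 - P, supply qs = 4P - 107885.
Clearing the new market: 51333 - P = 4P - 107885, so P = 31843.6 and q = 19489.4.
ΔP = 31843.6 − 27583 = +4260.60.

+4260.60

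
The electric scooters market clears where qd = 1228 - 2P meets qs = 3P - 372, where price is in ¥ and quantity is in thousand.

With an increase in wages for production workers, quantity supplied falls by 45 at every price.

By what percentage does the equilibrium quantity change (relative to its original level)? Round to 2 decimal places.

Original equilibrium: 1228 - 2P = 3P - 372 gives 1600 = 5P, so P = 320 and q = 588.
With the change applied: demand qd = 1228 - 2P, supply qs = 3P - 417.
Equate the new curves: 1228 - 2P = 3P - 417, giving 1645 = 5P, P = 329, q = 570.
%Δq = (570 − 588) / 588 × 100 = -3.06%.

-3.06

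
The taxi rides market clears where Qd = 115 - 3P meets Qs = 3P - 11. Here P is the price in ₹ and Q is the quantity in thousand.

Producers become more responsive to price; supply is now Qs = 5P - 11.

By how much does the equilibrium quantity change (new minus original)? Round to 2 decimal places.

+15.75

Before the shock: 115 - 3P = 3P - 11 ⇒ 126 = 6P ⇒ P = 21, Q = 52.
The new curves are Qd = 115 - 3P (demand) and Qs = 5P - 11 (supply).
Equate the new curves: 115 - 3P = 5P - 11, giving 126 = 8P, P = 15.75, Q = 67.75.
ΔQ = 67.75 − 52 = +15.75.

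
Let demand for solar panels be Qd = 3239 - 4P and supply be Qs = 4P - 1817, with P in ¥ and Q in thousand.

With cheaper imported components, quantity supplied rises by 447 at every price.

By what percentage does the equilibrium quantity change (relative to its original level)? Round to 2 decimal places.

+31.43

Before the shock: 3239 - 4P = 4P - 1817 ⇒ 5056 = 8P ⇒ P = 632, Q = 711.
The new curves are Qd = 3239 - 4P (demand) and Qs = 4P - 1370 (supply).
Equate the new curves: 3239 - 4P = 4P - 1370, giving 4609 = 8P, P = 576.125, Q = 934.5.
%ΔQ = (934.5 − 711) / 711 × 100 = +31.43%.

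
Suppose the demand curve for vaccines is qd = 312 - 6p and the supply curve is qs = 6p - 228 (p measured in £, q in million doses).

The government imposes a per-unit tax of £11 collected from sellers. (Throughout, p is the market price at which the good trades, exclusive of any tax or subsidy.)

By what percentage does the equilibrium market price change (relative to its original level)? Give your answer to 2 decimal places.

Initially, 312 - 6p = 6p - 228, so 540 = 12p and p = 45, q = 42.
Since sellers keep the price net of the tax, the effective supply curve becomes qs = 6p - 294.
Equate the new curves: 312 - 6p = 6p - 294, giving 606 = 12p, p = 50.5, q = 9.
%Δp = (50.5 − 45) / 45 × 100 = +12.22%.

+12.22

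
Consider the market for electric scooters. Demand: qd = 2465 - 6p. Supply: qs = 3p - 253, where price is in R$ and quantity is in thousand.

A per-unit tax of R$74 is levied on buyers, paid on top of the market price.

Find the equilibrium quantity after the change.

Initially, 2465 - 6p = 3p - 253, so 2718 = 9p and p = 302, q = 653.
Since buyers pay the price plus the tax, the effective demand curve becomes qd = 2021 - 6p.
Equate the new curves: 2021 - 6p = 3p - 253, giving 2274 = 9p, p = 758/3 ≈ 252.6667, q = 505.

505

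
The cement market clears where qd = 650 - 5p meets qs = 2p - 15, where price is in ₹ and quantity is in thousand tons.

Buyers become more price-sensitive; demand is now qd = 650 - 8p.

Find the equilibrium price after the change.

Initially, 650 - 5p = 2p - 15, so 665 = 7p and p = 95, q = 175.
The shock moves the curves to qd = 650 - 8p and qs = 2p - 15.
New equilibrium: 650 - 8p = 2p - 15 ⇒ 665 = 10p ⇒ p = 66.5, q = 118.

66.5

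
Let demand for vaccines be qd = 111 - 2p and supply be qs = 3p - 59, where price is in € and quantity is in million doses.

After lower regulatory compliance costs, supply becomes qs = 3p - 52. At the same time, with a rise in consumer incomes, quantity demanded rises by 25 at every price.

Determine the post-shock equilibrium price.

Before the shock: 111 - 2p = 3p - 59 ⇒ 170 = 5p ⇒ p = 34, q = 43.
After the shift, demand is qd = 136 - 2p and supply is qs = 3p - 52.
Clearing the new market: 136 - 2p = 3p - 52, so p = 37.6 and q = 60.8.

37.6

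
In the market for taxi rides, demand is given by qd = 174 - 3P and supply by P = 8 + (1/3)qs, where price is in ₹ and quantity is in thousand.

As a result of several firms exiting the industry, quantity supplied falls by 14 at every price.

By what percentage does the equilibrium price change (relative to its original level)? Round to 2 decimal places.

Initially, 174 - 3P = 3P - 24, so 198 = 6P and P = 33, q = 75.
The new curves are qd = 174 - 3P (demand) and qs = 3P - 38 (supply).
Clearing the new market: 174 - 3P = 3P - 38, so P = 106/3 ≈ 35.3333 and q = 68.
%ΔP = (35.3333 − 33) / 33 × 100 = +7.07%.

+7.07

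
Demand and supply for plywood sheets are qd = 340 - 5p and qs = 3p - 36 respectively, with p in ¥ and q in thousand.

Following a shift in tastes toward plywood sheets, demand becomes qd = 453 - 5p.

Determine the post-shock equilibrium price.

Before the shock: 340 - 5p = 3p - 36 ⇒ 376 = 8p ⇒ p = 47, q = 105.
With the change applied: demand qd = 453 - 5p, supply qs = 3p - 36.
Setting them equal: 453 - 5p = 3p - 36 → 489 = 8p, so p = 61.125 and q = 147.375.

61.125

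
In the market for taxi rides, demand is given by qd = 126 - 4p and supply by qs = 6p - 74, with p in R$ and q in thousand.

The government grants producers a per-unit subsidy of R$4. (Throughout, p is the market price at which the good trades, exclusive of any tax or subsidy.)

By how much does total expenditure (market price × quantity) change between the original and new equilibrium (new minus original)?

Solve the original market: 126 - 4p = 6p - 74, hence p = 20 and q = 46.
Since sellers receive the price plus the subsidy, the effective supply curve becomes qs = 6p - 50.
Setting them equal: 126 - 4p = 6p - 50 → 176 = 10p, so p = 17.6 and q = 55.6.
Expenditure moves from 20×46 = 920 to 17.6×55.6 = 978.56; change = +58.56.

+58.56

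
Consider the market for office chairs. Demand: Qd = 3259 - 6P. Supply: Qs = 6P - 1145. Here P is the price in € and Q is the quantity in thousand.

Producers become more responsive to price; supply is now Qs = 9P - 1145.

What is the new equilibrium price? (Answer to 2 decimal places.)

293.60

Original equilibrium: 3259 - 6P = 6P - 1145 gives 4404 = 12P, so P = 367 and Q = 1057.
The new curves are Qd = 3259 - 6P (demand) and Qs = 9P - 1145 (supply).
New equilibrium: 3259 - 6P = 9P - 1145 ⇒ 4404 = 15P ⇒ P = 293.6, Q = 1497.4.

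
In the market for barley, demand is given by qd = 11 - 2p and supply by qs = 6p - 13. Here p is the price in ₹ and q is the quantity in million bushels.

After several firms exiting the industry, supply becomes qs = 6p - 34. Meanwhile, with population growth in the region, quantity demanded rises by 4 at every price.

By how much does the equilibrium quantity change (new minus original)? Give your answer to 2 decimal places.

-2.25

Before the shock: 11 - 2p = 6p - 13 ⇒ 24 = 8p ⇒ p = 3, q = 5.
The new curves are qd = 15 - 2p (demand) and qs = 6p - 34 (supply).
Equate the new curves: 15 - 2p = 6p - 34, giving 49 = 8p, p = 6.125, q = 2.75.
Δq = 2.75 − 5 = -2.25.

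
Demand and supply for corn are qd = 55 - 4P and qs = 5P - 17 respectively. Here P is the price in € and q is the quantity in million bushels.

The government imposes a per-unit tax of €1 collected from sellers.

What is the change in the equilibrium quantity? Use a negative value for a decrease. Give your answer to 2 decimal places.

Initially, 55 - 4P = 5P - 17, so 72 = 9P and P = 8, q = 23.
Since sellers keep the price net of the tax, the effective supply curve becomes qs = 5P - 22.
Clearing the new market: 55 - 4P = 5P - 22, so P = 77/9 ≈ 8.5556 and q = 187/9 ≈ 20.7778.
Δq = 20.7778 − 23 = -2.22.

-2.22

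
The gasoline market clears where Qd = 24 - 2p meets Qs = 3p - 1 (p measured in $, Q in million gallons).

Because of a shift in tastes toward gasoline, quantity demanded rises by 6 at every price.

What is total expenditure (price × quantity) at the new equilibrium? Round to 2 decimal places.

109.12

Original equilibrium: 24 - 2p = 3p - 1 gives 25 = 5p, so p = 5 and Q = 14.
The shock moves the curves to Qd = 30 - 2p and Qs = 3p - 1.
Clearing the new market: 30 - 2p = 3p - 1, so p = 6.2 and Q = 17.6.
New expenditure = 6.2 × 17.6 = 109.12.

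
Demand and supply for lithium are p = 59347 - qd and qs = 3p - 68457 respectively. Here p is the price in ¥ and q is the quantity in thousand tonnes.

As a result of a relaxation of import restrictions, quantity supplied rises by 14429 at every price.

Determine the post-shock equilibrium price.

Solve the original market: 59347 - p = 3p - 68457, hence p = 31951 and q = 27396.
After the shift, demand is qd = 59347 - p and supply is qs = 3p - 54028.
Setting them equal: 59347 - p = 3p - 54028 → 113375 = 4p, so p = 28343.75 and q = 31003.25.

28343.75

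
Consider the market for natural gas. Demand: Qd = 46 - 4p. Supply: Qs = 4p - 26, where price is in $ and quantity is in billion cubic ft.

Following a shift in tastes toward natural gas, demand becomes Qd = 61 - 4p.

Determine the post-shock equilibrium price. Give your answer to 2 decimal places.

10.88

Original equilibrium: 46 - 4p = 4p - 26 gives 72 = 8p, so p = 9 and Q = 10.
With the change applied: demand Qd = 61 - 4p, supply Qs = 4p - 26.
Setting them equal: 61 - 4p = 4p - 26 → 87 = 8p, so p = 10.875 and Q = 17.5.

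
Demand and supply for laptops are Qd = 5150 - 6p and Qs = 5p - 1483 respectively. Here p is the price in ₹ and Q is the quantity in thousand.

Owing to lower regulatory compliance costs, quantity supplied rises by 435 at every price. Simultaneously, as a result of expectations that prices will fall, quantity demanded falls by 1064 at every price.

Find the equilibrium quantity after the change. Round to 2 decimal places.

1285.64

Solve the original market: 5150 - 6p = 5p - 1483, hence p = 603 and Q = 1532.
The shock moves the curves to Qd = 4086 - 6p and Qs = 5p - 1048.
Clearing the new market: 4086 - 6p = 5p - 1048, so p = 5134/11 ≈ 466.7273 and Q = 14142/11 ≈ 1285.6364.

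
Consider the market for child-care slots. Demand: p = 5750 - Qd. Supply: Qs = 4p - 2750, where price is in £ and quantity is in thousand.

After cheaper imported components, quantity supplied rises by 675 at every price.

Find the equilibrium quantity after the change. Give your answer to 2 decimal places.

Before the shock: 5750 - p = 4p - 2750 ⇒ 8500 = 5p ⇒ p = 1700, Q = 4050.
The shock moves the curves to Qd = 5750 - p and Qs = 4p - 2075.
New equilibrium: 5750 - p = 4p - 2075 ⇒ 7825 = 5p ⇒ p = 1565, Q = 4185.

4185.00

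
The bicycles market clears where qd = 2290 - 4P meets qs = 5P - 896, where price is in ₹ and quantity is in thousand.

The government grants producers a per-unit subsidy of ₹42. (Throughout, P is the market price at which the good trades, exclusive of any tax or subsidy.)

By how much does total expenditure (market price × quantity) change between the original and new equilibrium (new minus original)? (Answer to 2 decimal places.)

+10468.89

Original equilibrium: 2290 - 4P = 5P - 896 gives 3186 = 9P, so P = 354 and q = 874.
Since sellers receive the price plus the subsidy, the effective supply curve becomes qs = 5P - 686.
Equate the new curves: 2290 - 4P = 5P - 686, giving 2976 = 9P, P = 992/3 ≈ 330.6667, q = 2902/3 ≈ 967.3333.
Expenditure moves from 354×874 = 309396 to 330.6667×967.3333 = 319864.8889; change = +10468.89.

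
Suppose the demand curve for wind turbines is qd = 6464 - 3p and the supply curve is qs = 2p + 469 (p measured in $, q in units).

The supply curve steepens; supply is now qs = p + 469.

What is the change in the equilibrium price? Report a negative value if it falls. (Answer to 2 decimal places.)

Before the shock: 6464 - 3p = 2p + 469 ⇒ 5995 = 5p ⇒ p = 1199, q = 2867.
The shock moves the curves to qd = 6464 - 3p and qs = p + 469.
New equilibrium: 6464 - 3p = p + 469 ⇒ 5995 = 4p ⇒ p = 1498.75, q = 1967.75.
Δp = 1498.75 − 1199 = +299.75.

+299.75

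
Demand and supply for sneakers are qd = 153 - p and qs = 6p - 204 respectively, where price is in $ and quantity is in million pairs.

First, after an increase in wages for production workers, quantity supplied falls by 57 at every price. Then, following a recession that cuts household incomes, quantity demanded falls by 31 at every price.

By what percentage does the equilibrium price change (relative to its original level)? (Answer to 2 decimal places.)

Before the shock: 153 - p = 6p - 204 ⇒ 357 = 7p ⇒ p = 51, q = 102.
With the change applied: demand qd = 122 - p, supply qs = 6p - 261.
Equate the new curves: 122 - p = 6p - 261, giving 383 = 7p, p = 383/7 ≈ 54.7143, q = 471/7 ≈ 67.2857.
%Δp = (54.7143 − 51) / 51 × 100 = +7.28%.

+7.28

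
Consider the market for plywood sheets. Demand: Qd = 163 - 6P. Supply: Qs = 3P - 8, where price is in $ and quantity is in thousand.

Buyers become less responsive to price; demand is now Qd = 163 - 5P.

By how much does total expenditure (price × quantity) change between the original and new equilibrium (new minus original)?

+268.671875

Initially, 163 - 6P = 3P - 8, so 171 = 9P and P = 19, Q = 49.
The shock moves the curves to Qd = 163 - 5P and Qs = 3P - 8.
Clearing the new market: 163 - 5P = 3P - 8, so P = 21.375 and Q = 56.125.
Expenditure moves from 19×49 = 931 to 21.375×56.125 = 1199.671875; change = +268.671875.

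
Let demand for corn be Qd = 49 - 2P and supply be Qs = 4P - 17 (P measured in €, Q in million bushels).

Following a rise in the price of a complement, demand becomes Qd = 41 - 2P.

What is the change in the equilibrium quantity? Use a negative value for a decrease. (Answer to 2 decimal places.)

Initially, 49 - 2P = 4P - 17, so 66 = 6P and P = 11, Q = 27.
After the shift, demand is Qd = 41 - 2P and supply is Qs = 4P - 17.
New equilibrium: 41 - 2P = 4P - 17 ⇒ 58 = 6P ⇒ P = 29/3 ≈ 9.6667, Q = 65/3 ≈ 21.6667.
ΔQ = 21.6667 − 27 = -5.33.

-5.33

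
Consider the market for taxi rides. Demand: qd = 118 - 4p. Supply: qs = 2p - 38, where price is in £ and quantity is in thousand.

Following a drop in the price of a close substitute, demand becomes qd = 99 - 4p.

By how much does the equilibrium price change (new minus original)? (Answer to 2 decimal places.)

Initially, 118 - 4p = 2p - 38, so 156 = 6p and p = 26, q = 14.
After the shift, demand is qd = 99 - 4p and supply is qs = 2p - 38.
New equilibrium: 99 - 4p = 2p - 38 ⇒ 137 = 6p ⇒ p = 137/6 ≈ 22.8333, q = 23/3 ≈ 7.6667.
Δp = 22.8333 − 26 = -3.17.

-3.17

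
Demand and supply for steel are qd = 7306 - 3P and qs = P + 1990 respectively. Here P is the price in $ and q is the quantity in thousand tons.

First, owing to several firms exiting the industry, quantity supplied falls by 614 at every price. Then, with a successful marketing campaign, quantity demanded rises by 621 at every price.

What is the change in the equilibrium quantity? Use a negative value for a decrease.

Initially, 7306 - 3P = P + 1990, so 5316 = 4P and P = 1329, q = 3319.
After the shift, demand is qd = 7927 - 3P and supply is qs = P + 1376.
Setting them equal: 7927 - 3P = P + 1376 → 6551 = 4P, so P = 1637.75 and q = 3013.75.
Δq = 3013.75 − 3319 = -305.25.

-305.25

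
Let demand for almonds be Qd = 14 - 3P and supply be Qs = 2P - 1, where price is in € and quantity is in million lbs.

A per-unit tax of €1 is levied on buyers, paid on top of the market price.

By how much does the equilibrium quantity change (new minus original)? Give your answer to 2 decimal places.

-1.20

Solve the original market: 14 - 3P = 2P - 1, hence P = 3 and Q = 5.
Since buyers pay the price plus the tax, the effective demand curve becomes Qd = 11 - 3P.
Setting them equal: 11 - 3P = 2P - 1 → 12 = 5P, so P = 2.4 and Q = 3.8.
ΔQ = 3.8 − 5 = -1.20.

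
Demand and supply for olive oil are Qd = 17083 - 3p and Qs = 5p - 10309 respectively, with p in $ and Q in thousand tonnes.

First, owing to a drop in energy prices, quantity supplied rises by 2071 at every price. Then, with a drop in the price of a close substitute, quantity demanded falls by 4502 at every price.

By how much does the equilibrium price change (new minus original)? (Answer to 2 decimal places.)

Before the shock: 17083 - 3p = 5p - 10309 ⇒ 27392 = 8p ⇒ p = 3424, Q = 6811.
After the shift, demand is Qd = 12581 - 3p and supply is Qs = 5p - 8238.
Setting them equal: 12581 - 3p = 5p - 8238 → 20819 = 8p, so p = 2602.375 and Q = 4773.875.
Δp = 2602.375 − 3424 = -821.63.

-821.63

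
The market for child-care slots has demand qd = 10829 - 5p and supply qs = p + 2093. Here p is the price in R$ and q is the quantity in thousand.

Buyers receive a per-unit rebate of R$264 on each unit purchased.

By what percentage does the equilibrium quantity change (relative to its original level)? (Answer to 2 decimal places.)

+6.20

Initially, 10829 - 5p = p + 2093, so 8736 = 6p and p = 1456, q = 3549.
Since buyers' out-of-pocket price is the market price minus the rebate, the effective demand curve becomes qd = 12149 - 5p.
Setting them equal: 12149 - 5p = p + 2093 → 10056 = 6p, so p = 1676 and q = 3769.
%Δq = (3769 − 3549) / 3549 × 100 = +6.20%.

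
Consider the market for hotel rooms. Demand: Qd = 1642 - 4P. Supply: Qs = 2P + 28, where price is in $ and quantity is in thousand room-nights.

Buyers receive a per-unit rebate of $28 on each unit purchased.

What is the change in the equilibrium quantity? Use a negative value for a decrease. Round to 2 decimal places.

+37.33

Original equilibrium: 1642 - 4P = 2P + 28 gives 1614 = 6P, so P = 269 and Q = 566.
Since buyers' out-of-pocket price is the market price minus the rebate, the effective demand curve becomes Qd = 1754 - 4P.
New equilibrium: 1754 - 4P = 2P + 28 ⇒ 1726 = 6P ⇒ P = 863/3 ≈ 287.6667, Q = 1810/3 ≈ 603.3333.
ΔQ = 603.3333 − 566 = +37.33.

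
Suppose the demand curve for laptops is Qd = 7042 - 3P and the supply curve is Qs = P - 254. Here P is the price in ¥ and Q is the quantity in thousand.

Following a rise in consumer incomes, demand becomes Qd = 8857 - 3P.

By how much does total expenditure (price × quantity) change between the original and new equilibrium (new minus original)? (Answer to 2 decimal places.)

Solve the original market: 7042 - 3P = P - 254, hence P = 1824 and Q = 1570.
After the shift, demand is Qd = 8857 - 3P and supply is Qs = P - 254.
New equilibrium: 8857 - 3P = P - 254 ⇒ 9111 = 4P ⇒ P = 2277.75, Q = 2023.75.
Expenditure moves from 1824×1570 = 2863680 to 2277.75×2023.75 = 4609596.5625; change = +1745916.56.

+1745916.56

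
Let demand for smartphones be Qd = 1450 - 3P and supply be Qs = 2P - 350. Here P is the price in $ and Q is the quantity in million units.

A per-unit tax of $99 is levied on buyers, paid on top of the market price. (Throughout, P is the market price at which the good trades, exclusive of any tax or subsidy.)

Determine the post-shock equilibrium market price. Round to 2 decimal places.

300.60

Initially, 1450 - 3P = 2P - 350, so 1800 = 5P and P = 360, Q = 370.
Since buyers pay the price plus the tax, the effective demand curve becomes Qd = 1153 - 3P.
New equilibrium: 1153 - 3P = 2P - 350 ⇒ 1503 = 5P ⇒ P = 300.6, Q = 251.2.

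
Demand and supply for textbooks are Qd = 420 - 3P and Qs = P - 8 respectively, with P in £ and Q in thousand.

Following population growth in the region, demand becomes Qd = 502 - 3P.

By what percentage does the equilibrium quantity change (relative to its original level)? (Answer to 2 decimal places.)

+20.71

Solve the original market: 420 - 3P = P - 8, hence P = 107 and Q = 99.
The shock moves the curves to Qd = 502 - 3P and Qs = P - 8.
Setting them equal: 502 - 3P = P - 8 → 510 = 4P, so P = 127.5 and Q = 119.5.
%ΔQ = (119.5 − 99) / 99 × 100 = +20.71%.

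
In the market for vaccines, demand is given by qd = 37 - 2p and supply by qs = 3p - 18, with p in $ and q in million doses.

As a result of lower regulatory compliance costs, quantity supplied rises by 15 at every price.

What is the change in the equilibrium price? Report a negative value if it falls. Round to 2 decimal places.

-3.00

Before the shock: 37 - 2p = 3p - 18 ⇒ 55 = 5p ⇒ p = 11, q = 15.
The new curves are qd = 37 - 2p (demand) and qs = 3p - 3 (supply).
Setting them equal: 37 - 2p = 3p - 3 → 40 = 5p, so p = 8 and q = 21.
Δp = 8 − 11 = -3.00.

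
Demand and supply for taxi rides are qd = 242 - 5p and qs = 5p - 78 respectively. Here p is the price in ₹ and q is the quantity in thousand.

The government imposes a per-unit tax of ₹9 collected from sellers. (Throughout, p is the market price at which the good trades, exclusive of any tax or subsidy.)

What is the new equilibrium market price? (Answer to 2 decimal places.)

Initially, 242 - 5p = 5p - 78, so 320 = 10p and p = 32, q = 82.
Since sellers keep the price net of the tax, the effective supply curve becomes qs = 5p - 123.
Clearing the new market: 242 - 5p = 5p - 123, so p = 36.5 and q = 59.5.

36.50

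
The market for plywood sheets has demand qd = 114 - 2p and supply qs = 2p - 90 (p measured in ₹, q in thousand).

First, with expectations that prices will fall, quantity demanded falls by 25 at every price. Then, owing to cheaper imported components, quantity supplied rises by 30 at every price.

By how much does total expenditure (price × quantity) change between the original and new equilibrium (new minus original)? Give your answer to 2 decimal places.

-71.88

Solve the original market: 114 - 2p = 2p - 90, hence p = 51 and q = 12.
With the change applied: demand qd = 89 - 2p, supply qs = 2p - 60.
New equilibrium: 89 - 2p = 2p - 60 ⇒ 149 = 4p ⇒ p = 37.25, q = 14.5.
Expenditure moves from 51×12 = 612 to 37.25×14.5 = 540.125; change = -71.88.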